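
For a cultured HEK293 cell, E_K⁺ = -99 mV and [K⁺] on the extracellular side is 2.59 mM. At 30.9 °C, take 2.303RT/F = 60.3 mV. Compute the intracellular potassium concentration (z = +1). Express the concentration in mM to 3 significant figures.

Nernst: E = (60.3/1) · log₁₀([out]/[in]), so log₁₀([out]/[in]) = -99.0 × 1 / 60.3 = -1.6418.
[out]/[in] = 10^(-1.6418) = 0.02281.
[in] = 2.59 / 0.02281 = 113.5 mM.

114 mM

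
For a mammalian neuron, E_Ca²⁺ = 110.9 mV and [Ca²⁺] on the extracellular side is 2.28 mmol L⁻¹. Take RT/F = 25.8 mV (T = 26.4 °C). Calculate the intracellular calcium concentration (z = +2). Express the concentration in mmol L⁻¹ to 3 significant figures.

Nernst: E = (25.8/2) · ln([out]/[in]), so ln([out]/[in]) = 110.9 × 2 / 25.8 = 8.5969.
[out]/[in] = e^(8.5969) = 5415.
[in] = 2.28 / 5415 = 0.0004211 mmol L⁻¹.

0.000421 mmol L⁻¹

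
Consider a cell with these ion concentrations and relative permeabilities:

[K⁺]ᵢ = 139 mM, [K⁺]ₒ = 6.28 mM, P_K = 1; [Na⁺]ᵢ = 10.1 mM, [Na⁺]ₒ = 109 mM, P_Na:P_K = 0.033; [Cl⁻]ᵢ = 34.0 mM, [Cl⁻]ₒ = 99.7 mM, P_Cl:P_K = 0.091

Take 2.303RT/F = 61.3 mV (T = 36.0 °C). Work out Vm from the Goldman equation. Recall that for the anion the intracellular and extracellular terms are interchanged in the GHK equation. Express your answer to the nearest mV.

-65 mV

Vm = 61.3 · log₁₀[(Σ P·[cation]ₒ + Σ P·[anion]ᵢ) / (Σ P·[cation]ᵢ + Σ P·[anion]ₒ)]
Numerator = 1×6.28 + 0.033×109 + 0.091×34.0 = 12.97
Denominator = 1×139 + 0.033×10.1 + 0.091×99.7 = 148.4
Vm = 61.3 · log₁₀(0.087402) = 61.3 × (-1.0585) = -64.88 mV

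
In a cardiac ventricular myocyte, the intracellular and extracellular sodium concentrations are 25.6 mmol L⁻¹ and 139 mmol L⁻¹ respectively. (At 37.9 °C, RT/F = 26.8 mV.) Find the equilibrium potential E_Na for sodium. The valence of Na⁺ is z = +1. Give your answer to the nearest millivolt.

E = (26.8/z) · ln([Na⁺]_out/[Na⁺]_in) with z = +1.
= (26.8/1) · ln(139/25.6) = 26.80 · ln(5.43)
= 26.80 · (1.6919) = 45.34 mV

45 mV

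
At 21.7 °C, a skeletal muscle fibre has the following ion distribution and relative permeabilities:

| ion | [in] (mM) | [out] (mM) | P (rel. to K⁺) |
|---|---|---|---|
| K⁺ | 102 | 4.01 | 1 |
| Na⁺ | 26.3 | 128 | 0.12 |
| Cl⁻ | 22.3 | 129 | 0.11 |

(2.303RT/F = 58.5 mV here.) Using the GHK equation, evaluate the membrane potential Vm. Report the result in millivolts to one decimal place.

-43.2 mV

Vm = 58.5 · log₁₀[(Σ P·[cation]ₒ + Σ P·[anion]ᵢ) / (Σ P·[cation]ᵢ + Σ P·[anion]ₒ)]
Numerator = 1×4.01 + 0.12×128 + 0.11×22.3 = 21.82
Denominator = 1×102 + 0.12×26.3 + 0.11×129 = 119.3
Vm = 58.5 · log₁₀(0.18285) = 58.5 × (-0.7379) = -43.17 mV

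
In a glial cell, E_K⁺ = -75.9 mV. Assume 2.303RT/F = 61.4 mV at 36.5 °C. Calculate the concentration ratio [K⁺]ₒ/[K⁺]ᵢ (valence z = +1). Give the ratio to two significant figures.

log₁₀([out]/[in]) = E·z/(61.4) = -75.9 × 1 / 61.4 = -1.2362
[out]/[in] = 10^(-1.2362) = 0.05806

0.058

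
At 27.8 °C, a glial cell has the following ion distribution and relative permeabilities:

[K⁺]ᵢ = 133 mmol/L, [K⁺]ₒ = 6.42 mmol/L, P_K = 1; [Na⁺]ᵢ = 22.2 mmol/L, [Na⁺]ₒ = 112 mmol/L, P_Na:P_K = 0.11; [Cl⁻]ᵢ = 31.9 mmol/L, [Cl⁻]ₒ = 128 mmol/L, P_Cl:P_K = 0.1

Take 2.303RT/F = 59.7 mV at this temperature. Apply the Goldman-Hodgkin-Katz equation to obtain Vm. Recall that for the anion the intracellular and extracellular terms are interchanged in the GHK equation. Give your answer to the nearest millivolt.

Vm = 59.7 · log₁₀[(Σ P·[cation]ₒ + Σ P·[anion]ᵢ) / (Σ P·[cation]ᵢ + Σ P·[anion]ₒ)]
Numerator = 1×6.42 + 0.11×112 + 0.1×31.9 = 21.93
Denominator = 1×133 + 0.11×22.2 + 0.1×128 = 148.2
Vm = 59.7 · log₁₀(0.14793) = 59.7 × (-0.8299) = -49.55 mV

-50 mV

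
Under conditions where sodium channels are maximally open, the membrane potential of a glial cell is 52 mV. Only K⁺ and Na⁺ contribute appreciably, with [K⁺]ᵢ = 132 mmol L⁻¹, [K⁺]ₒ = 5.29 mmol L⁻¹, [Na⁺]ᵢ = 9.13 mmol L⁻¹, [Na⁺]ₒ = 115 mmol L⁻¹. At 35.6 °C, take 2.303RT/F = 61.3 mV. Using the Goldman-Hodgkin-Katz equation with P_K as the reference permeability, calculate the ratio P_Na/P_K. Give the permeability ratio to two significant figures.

Let α = P_Na/P_K. GHK: Vm = 61.3·log₁₀[(Kₒ + α·Naₒ)/(Kᵢ + α·Naᵢ)].
10^(Vm/61.3) = 10^(52.0/61.3) = 7.0516
So 7.0516·(Kᵢ + α·Naᵢ) = Kₒ + α·Naₒ → α = (7.0516·132.0 − 5.29) / (115.0 − 7.0516·9.13)
α = (930.8 − 5.29) / (115.0 − 64.38) = 925.5/50.62 = 18.28

18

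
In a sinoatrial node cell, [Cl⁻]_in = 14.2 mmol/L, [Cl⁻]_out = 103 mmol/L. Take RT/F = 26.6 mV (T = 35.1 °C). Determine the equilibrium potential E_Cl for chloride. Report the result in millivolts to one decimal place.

-52.7 mV

E = (26.6/z) · ln([Cl⁻]_out/[Cl⁻]_in) with z = -1.
For an anion, dividing by z = -1 reverses the sign.
= (26.6/-1) · ln(103/14.2) = -26.60 · ln(7.254)
= -26.60 · (1.9815) = -52.71 mV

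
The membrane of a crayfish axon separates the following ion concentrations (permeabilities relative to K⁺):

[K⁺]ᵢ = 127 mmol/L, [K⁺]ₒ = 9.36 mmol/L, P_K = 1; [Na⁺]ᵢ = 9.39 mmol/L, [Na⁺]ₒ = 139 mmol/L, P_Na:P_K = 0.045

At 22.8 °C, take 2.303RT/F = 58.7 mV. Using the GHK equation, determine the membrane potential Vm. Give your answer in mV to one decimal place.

-53.5 mV

Vm = 58.7 · log₁₀[(Σ P·[cation]ₒ + Σ P·[anion]ᵢ) / (Σ P·[cation]ᵢ + Σ P·[anion]ₒ)]
Numerator = 1×9.36 + 0.045×139 = 15.61
Denominator = 1×127 + 0.045×9.39 = 127.4
Vm = 58.7 · log₁₀(0.12255) = 58.7 × (-0.9117) = -53.52 mV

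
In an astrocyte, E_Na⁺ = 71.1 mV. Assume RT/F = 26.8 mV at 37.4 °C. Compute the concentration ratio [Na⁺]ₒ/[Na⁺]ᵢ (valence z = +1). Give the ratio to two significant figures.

ln([out]/[in]) = E·z/(26.8) = 71.1 × 1 / 26.8 = 2.6530
[out]/[in] = e^(2.6530) = 14.2

14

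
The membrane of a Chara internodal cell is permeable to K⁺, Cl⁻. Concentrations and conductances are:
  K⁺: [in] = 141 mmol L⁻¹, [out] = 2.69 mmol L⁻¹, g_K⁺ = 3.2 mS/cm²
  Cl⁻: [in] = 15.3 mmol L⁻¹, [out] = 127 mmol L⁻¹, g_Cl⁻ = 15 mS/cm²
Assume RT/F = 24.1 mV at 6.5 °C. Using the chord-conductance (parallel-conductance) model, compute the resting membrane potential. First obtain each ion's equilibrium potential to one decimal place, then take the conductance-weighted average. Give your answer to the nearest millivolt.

-59 mV

E_K⁺ = (24.1/1)·ln(2.69/141) = -95.4 mV
E_Cl⁻ = (24.1/-1)·ln(127/15.3) = -51.0 mV
Vm = (Σ gᵢEᵢ)/(Σ gᵢ) = (3.2·-95.4 + 15·-51.0) / (3.2 + 15)
= -1070.28 / 18.2 = -58.81 mV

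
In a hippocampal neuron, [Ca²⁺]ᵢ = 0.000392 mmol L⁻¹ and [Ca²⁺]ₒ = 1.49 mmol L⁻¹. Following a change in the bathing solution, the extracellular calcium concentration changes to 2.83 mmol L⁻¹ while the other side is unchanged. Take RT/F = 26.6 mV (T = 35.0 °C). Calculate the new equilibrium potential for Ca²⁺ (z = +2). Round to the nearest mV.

118 mV

After the shift: [Ca²⁺]_out = 2.83, [Ca²⁺]_in = 0.000392 mmol L⁻¹.
E_new = (26.6/2)·ln(2.83/0.000392) = 13.30 · (8.8845) = 118.16 mV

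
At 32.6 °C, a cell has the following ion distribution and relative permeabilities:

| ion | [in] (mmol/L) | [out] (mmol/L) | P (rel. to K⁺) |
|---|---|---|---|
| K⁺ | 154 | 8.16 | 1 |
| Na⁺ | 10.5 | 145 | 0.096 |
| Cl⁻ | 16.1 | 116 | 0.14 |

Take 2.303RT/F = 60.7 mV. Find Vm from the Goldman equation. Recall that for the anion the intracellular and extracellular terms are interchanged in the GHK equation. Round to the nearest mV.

Vm = 60.7 · log₁₀[(Σ P·[cation]ₒ + Σ P·[anion]ᵢ) / (Σ P·[cation]ᵢ + Σ P·[anion]ₒ)]
Numerator = 1×8.16 + 0.096×145 + 0.14×16.1 = 24.33
Denominator = 1×154 + 0.096×10.5 + 0.14×116 = 171.2
Vm = 60.7 · log₁₀(0.1421) = 60.7 × (-0.8474) = -51.44 mV

-51 mV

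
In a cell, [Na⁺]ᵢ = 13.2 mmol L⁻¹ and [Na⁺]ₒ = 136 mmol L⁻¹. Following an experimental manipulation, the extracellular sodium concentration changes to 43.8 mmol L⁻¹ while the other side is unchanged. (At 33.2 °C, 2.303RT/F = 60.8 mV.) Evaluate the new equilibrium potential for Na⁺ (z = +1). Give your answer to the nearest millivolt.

After the shift: [Na⁺]_out = 43.8, [Na⁺]_in = 13.2 mmol L⁻¹.
E_new = (60.8/1)·log₁₀(43.8/13.2) = 60.80 · (0.5209) = 31.67 mV

32 mV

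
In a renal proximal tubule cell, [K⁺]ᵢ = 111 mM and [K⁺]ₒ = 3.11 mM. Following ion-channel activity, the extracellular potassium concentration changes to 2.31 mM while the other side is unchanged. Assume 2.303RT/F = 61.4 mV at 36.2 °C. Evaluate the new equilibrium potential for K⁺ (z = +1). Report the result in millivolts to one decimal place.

After the shift: [K⁺]_out = 2.31, [K⁺]_in = 111 mM.
E_new = (61.4/1)·log₁₀(2.31/111) = 61.40 · (-1.6817) = -103.26 mV

-103.3 mV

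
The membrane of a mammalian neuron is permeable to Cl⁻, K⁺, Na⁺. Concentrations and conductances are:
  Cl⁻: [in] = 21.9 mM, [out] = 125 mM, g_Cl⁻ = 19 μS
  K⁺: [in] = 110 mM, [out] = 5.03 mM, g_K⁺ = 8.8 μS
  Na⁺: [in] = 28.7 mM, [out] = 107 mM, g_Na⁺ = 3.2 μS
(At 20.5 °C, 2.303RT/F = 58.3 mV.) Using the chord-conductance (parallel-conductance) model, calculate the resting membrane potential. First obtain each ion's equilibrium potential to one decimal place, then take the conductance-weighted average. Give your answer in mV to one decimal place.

E_Cl⁻ = (58.3/-1)·log₁₀(125/21.9) = -44.1 mV
E_K⁺ = (58.3/1)·log₁₀(5.03/110) = -78.1 mV
E_Na⁺ = (58.3/1)·log₁₀(107/28.7) = 33.3 mV
Vm = (Σ gᵢEᵢ)/(Σ gᵢ) = (19·-44.1 + 8.8·-78.1 + 3.2·33.3) / (19 + 8.8 + 3.2)
= -1418.62 / 31 = -45.76 mV

-45.8 mV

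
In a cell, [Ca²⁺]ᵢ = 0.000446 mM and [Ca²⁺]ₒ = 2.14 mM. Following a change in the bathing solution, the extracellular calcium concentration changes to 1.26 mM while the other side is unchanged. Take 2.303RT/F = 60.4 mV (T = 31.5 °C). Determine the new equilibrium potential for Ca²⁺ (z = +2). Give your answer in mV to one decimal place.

After the shift: [Ca²⁺]_out = 1.26, [Ca²⁺]_in = 0.000446 mM.
E_new = (60.4/2)·log₁₀(1.26/0.000446) = 30.20 · (3.4510) = 104.22 mV

104.2 mV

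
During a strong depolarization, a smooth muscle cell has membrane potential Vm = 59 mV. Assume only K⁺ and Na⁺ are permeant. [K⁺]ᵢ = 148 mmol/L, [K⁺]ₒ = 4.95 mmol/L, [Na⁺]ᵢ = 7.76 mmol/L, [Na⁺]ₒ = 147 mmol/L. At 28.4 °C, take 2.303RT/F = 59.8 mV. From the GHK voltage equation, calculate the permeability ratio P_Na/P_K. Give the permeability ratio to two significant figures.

20

Let α = P_Na/P_K. GHK: Vm = 59.8·log₁₀[(Kₒ + α·Naₒ)/(Kᵢ + α·Naᵢ)].
10^(Vm/59.8) = 10^(59.0/59.8) = 9.6967
So 9.6967·(Kᵢ + α·Naᵢ) = Kₒ + α·Naₒ → α = (9.6967·148.0 − 4.95) / (147.0 − 9.6967·7.76)
α = (1435 − 4.95) / (147.0 − 75.25) = 1430/71.75 = 19.93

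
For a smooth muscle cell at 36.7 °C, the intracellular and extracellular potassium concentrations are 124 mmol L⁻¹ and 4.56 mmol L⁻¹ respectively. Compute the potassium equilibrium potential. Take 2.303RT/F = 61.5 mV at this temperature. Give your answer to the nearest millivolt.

-88 mV

E = (61.5/z) · log₁₀([K⁺]_out/[K⁺]_in) with z = +1.
= (61.5/1) · log₁₀(4.56/124) = 61.50 · log₁₀(0.03677)
= 61.50 · (-1.4345) = -88.22 mV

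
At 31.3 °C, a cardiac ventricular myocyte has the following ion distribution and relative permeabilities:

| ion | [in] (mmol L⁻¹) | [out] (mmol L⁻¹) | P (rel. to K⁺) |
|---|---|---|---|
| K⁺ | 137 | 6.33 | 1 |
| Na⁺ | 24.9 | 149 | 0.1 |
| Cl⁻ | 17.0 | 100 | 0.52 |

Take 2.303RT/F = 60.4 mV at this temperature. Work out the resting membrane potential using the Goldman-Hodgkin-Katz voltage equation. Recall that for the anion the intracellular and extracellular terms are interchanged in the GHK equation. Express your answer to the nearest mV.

-49 mV

Vm = 60.4 · log₁₀[(Σ P·[cation]ₒ + Σ P·[anion]ᵢ) / (Σ P·[cation]ᵢ + Σ P·[anion]ₒ)]
Numerator = 1×6.33 + 0.1×149 + 0.52×17.0 = 30.07
Denominator = 1×137 + 0.1×24.9 + 0.52×100 = 191.5
Vm = 60.4 · log₁₀(0.15703) = 60.4 × (-0.8040) = -48.56 mV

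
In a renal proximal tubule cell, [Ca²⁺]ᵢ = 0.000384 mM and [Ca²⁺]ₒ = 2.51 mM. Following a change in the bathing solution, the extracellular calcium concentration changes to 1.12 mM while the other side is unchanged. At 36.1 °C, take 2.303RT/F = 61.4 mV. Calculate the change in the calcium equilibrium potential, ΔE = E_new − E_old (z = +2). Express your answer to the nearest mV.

-11 mV

E_old = (61.4/2)·log₁₀(2.51/0.000384) = 117.13 mV
E_new = (61.4/2)·log₁₀(1.12/0.000384) = 106.37 mV
ΔE = 106.37 − (117.13) = -10.76 mV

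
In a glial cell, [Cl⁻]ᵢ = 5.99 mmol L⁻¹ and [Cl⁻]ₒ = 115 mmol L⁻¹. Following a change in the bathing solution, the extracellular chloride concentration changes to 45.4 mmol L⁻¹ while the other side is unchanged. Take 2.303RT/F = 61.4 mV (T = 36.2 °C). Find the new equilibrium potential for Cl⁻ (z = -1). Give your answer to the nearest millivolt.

After the shift: [Cl⁻]_out = 45.4, [Cl⁻]_in = 5.99 mmol L⁻¹.
E_new = (61.4/-1)·log₁₀(45.4/5.99) = -61.40 · (0.8796) = -54.01 mV

-54 mV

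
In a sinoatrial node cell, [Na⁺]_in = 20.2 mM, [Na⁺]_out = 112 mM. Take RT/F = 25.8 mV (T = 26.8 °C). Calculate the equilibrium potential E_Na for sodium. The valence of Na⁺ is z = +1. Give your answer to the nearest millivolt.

E = (25.8/z) · ln([Na⁺]_out/[Na⁺]_in) with z = +1.
= (25.8/1) · ln(112/20.2) = 25.80 · ln(5.545)
= 25.80 · (1.7128) = 44.19 mV

44 mV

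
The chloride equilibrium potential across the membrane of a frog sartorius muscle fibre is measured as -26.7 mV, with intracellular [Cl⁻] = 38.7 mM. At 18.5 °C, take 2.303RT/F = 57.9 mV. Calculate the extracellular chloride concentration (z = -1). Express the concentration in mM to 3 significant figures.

Nernst: E = (57.9/-1) · log₁₀([out]/[in]), so log₁₀([out]/[in]) = -26.7 × -1 / 57.9 = 0.4611.
[out]/[in] = 10^(0.4611) = 2.892.
[out] = 2.892 × 38.7 = 111.9 mM.

112 mM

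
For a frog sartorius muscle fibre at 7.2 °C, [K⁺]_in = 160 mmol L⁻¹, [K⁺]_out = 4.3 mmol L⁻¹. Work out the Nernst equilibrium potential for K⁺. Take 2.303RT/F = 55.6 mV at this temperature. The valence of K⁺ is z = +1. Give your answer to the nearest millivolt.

E = (55.6/z) · log₁₀([K⁺]_out/[K⁺]_in) with z = +1.
= (55.6/1) · log₁₀(4.3/160) = 55.60 · log₁₀(0.02687)
= 55.60 · (-1.5707) = -87.33 mV

-87 mV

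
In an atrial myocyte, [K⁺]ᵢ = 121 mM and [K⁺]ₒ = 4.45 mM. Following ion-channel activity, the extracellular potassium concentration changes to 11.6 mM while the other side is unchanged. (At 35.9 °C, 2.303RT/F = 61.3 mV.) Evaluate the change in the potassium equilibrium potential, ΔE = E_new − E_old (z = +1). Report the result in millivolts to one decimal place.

E_old = (61.3/1)·log₁₀(4.45/121) = -87.93 mV
E_new = (61.3/1)·log₁₀(11.6/121) = -62.42 mV
ΔE = -62.42 − (-87.93) = 25.51 mV

25.5 mV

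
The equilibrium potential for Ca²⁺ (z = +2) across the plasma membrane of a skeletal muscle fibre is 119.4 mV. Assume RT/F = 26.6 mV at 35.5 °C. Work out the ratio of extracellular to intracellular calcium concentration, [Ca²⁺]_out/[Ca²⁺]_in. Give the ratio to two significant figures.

7900

ln([out]/[in]) = E·z/(26.6) = 119.4 × 2 / 26.6 = 8.9774
[out]/[in] = e^(8.9774) = 7922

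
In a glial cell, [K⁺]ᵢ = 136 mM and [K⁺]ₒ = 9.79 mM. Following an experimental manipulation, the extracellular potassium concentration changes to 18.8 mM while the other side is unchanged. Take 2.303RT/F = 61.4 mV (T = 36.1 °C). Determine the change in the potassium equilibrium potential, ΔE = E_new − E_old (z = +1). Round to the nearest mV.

E_old = (61.4/1)·log₁₀(9.79/136) = -70.17 mV
E_new = (61.4/1)·log₁₀(18.8/136) = -52.77 mV
ΔE = -52.77 − (-70.17) = 17.40 mV

17 mV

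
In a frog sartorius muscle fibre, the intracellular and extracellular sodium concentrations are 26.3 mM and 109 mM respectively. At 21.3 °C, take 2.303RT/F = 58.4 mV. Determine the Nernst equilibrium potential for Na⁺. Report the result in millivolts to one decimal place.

36.1 mV

E = (58.4/z) · log₁₀([Na⁺]_out/[Na⁺]_in) with z = +1.
= (58.4/1) · log₁₀(109/26.3) = 58.40 · log₁₀(4.144)
= 58.40 · (0.6175) = 36.06 mV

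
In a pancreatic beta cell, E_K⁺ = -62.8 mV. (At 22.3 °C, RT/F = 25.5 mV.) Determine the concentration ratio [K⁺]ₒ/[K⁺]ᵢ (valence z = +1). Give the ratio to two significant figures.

ln([out]/[in]) = E·z/(25.5) = -62.8 × 1 / 25.5 = -2.4627
[out]/[in] = e^(-2.4627) = 0.0852

0.085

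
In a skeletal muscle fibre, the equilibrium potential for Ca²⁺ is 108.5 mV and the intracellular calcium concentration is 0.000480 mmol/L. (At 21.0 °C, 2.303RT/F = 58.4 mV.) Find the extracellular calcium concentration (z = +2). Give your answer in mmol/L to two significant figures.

2.5 mmol/L

Nernst: E = (58.4/2) · log₁₀([out]/[in]), so log₁₀([out]/[in]) = 108.5 × 2 / 58.4 = 3.7158.
[out]/[in] = 10^(3.7158) = 5197.
[out] = 5197 × 0.000480 = 2.495 mmol/L.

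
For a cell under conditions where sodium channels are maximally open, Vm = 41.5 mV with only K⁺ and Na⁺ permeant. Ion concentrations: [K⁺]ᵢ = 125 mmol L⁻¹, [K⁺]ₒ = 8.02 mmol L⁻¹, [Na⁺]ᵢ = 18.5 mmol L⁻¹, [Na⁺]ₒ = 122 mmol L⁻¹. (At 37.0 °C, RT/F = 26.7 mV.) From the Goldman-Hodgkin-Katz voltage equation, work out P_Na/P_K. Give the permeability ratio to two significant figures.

Let α = P_Na/P_K. GHK: Vm = 26.7·ln[(Kₒ + α·Naₒ)/(Kᵢ + α·Naᵢ)].
e^(Vm/26.7) = e^(41.5/26.7) = 4.7318
So 4.7318·(Kᵢ + α·Naᵢ) = Kₒ + α·Naₒ → α = (4.7318·125.0 − 8.02) / (122.0 − 4.7318·18.5)
α = (591.5 − 8.02) / (122.0 − 87.54) = 583.5/34.46 = 16.93

17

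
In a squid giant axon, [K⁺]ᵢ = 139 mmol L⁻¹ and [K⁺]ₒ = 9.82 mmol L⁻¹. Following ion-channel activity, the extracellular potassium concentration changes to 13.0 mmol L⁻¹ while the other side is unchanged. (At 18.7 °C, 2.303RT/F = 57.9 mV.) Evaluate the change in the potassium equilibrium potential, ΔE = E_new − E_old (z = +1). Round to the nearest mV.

E_old = (57.9/1)·log₁₀(9.82/139) = -66.64 mV
E_new = (57.9/1)·log₁₀(13.0/139) = -59.58 mV
ΔE = -59.58 − (-66.64) = 7.05 mV

7 mV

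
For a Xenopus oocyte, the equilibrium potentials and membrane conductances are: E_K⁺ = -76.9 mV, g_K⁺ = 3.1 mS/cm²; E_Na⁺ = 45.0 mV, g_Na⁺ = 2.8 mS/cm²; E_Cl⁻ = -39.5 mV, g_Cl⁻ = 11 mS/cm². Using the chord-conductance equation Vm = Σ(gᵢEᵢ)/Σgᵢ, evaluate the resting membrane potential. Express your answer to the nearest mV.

Σ gᵢEᵢ = 3.1·(-76.9) + 2.8·(45.0) + 11·(-39.5) = -546.89
Σ gᵢ = 3.1 + 2.8 + 11 = 16.9
Vm = -546.89 / 16.9 = -32.36 mV

-32 mV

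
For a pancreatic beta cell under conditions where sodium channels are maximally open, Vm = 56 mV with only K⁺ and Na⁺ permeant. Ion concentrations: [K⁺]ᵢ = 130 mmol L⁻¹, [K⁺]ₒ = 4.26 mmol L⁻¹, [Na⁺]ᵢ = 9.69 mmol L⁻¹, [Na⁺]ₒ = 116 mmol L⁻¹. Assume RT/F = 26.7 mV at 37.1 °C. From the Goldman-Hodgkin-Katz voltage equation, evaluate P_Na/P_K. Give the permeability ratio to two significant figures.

Let α = P_Na/P_K. GHK: Vm = 26.7·ln[(Kₒ + α·Naₒ)/(Kᵢ + α·Naᵢ)].
e^(Vm/26.7) = e^(56.0/26.7) = 8.1448
So 8.1448·(Kᵢ + α·Naᵢ) = Kₒ + α·Naₒ → α = (8.1448·130.0 − 4.26) / (116.0 − 8.1448·9.69)
α = (1059 − 4.26) / (116.0 − 78.92) = 1055/37.08 = 28.44

28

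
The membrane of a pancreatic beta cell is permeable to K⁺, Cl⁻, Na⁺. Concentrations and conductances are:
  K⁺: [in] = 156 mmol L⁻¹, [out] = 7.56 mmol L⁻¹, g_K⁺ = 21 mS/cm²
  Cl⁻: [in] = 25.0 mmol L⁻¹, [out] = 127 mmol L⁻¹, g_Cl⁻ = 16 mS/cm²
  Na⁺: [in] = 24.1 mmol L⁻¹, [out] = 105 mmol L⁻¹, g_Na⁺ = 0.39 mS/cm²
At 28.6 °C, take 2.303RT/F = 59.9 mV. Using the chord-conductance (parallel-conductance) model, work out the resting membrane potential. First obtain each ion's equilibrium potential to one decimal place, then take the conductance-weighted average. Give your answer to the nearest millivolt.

E_K⁺ = (59.9/1)·log₁₀(7.56/156) = -78.7 mV
E_Cl⁻ = (59.9/-1)·log₁₀(127/25.0) = -42.3 mV
E_Na⁺ = (59.9/1)·log₁₀(105/24.1) = 38.3 mV
Vm = (Σ gᵢEᵢ)/(Σ gᵢ) = (21·-78.7 + 16·-42.3 + 0.39·38.3) / (21 + 16 + 0.39)
= -2314.56 / 37.39 = -61.90 mV

-62 mV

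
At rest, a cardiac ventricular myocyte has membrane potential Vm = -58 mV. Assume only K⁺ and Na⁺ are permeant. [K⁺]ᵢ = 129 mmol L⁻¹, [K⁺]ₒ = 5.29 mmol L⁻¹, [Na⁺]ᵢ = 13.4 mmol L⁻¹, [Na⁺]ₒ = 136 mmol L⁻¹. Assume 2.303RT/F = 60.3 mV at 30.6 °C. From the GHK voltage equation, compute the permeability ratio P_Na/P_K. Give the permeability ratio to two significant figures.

Let α = P_Na/P_K. GHK: Vm = 60.3·log₁₀[(Kₒ + α·Naₒ)/(Kᵢ + α·Naᵢ)].
10^(Vm/60.3) = 10^(-58.0/60.3) = 0.10918
So 0.10918·(Kᵢ + α·Naᵢ) = Kₒ + α·Naₒ → α = (0.10918·129.0 − 5.29) / (136.0 − 0.10918·13.4)
α = (14.08 − 5.29) / (136.0 − 1.463) = 8.794/134.5 = 0.06537

0.065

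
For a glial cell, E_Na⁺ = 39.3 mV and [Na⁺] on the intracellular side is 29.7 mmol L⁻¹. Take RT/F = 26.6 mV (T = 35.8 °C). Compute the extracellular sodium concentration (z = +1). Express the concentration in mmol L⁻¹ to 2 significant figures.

Nernst: E = (26.6/1) · ln([out]/[in]), so ln([out]/[in]) = 39.3 × 1 / 26.6 = 1.4774.
[out]/[in] = e^(1.4774) = 4.382.
[out] = 4.382 × 29.7 = 130.1 mmol L⁻¹.

130 mmol L⁻¹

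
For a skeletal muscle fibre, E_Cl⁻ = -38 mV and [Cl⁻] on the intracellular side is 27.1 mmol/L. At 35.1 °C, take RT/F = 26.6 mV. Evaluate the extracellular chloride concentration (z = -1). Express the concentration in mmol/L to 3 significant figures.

113 mmol/L

Nernst: E = (26.6/-1) · ln([out]/[in]), so ln([out]/[in]) = -38.0 × -1 / 26.6 = 1.4286.
[out]/[in] = e^(1.4286) = 4.173.
[out] = 4.173 × 27.1 = 113.1 mmol/L.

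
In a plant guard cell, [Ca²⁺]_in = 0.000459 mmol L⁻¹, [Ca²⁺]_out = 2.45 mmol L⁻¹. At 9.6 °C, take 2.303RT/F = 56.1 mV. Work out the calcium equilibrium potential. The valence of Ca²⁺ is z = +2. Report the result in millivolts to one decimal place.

E = (56.1/z) · log₁₀([Ca²⁺]_out/[Ca²⁺]_in) with z = +2.
= (56.1/2) · log₁₀(2.45/0.000459) = 28.05 · log₁₀(5338)
= 28.05 · (3.7274) = 104.55 mV

104.6 mV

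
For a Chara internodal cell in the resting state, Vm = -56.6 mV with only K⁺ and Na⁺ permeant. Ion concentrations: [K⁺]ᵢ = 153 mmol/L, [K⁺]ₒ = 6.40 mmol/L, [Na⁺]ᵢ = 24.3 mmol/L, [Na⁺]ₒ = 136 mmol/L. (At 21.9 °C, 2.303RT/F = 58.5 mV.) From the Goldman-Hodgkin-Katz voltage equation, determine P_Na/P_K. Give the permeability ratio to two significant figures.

Let α = P_Na/P_K. GHK: Vm = 58.5·log₁₀[(Kₒ + α·Naₒ)/(Kᵢ + α·Naᵢ)].
10^(Vm/58.5) = 10^(-56.6/58.5) = 0.10777
So 0.10777·(Kᵢ + α·Naᵢ) = Kₒ + α·Naₒ → α = (0.10777·153.0 − 6.4) / (136.0 − 0.10777·24.3)
α = (16.49 − 6.4) / (136.0 − 2.619) = 10.09/133.4 = 0.07563

0.076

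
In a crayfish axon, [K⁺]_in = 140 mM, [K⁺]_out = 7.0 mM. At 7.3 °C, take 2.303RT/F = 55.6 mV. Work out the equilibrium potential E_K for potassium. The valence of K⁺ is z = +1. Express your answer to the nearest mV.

-72 mV

E = (55.6/z) · log₁₀([K⁺]_out/[K⁺]_in) with z = +1.
= (55.6/1) · log₁₀(7.0/140) = 55.60 · log₁₀(0.05)
= 55.60 · (-1.3010) = -72.34 mV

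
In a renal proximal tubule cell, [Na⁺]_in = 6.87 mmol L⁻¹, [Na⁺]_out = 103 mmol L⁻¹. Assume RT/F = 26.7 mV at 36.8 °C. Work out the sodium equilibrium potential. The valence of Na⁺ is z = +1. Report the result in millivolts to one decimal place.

E = (26.7/z) · ln([Na⁺]_out/[Na⁺]_in) with z = +1.
= (26.7/1) · ln(103/6.87) = 26.70 · ln(14.99)
= 26.70 · (2.7076) = 72.29 mV

72.3 mV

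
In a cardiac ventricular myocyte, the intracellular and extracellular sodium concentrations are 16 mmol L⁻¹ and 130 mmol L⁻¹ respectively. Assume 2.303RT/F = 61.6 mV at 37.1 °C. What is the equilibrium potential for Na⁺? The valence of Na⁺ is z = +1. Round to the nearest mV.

56 mV

E = (61.6/z) · log₁₀([Na⁺]_out/[Na⁺]_in) with z = +1.
= (61.6/1) · log₁₀(130/16) = 61.60 · log₁₀(8.125)
= 61.60 · (0.9098) = 56.05 mV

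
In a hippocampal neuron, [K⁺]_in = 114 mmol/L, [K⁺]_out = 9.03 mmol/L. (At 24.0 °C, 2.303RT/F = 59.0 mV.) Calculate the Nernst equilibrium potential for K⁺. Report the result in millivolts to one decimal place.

-65.0 mV

E = (59.0/z) · log₁₀([K⁺]_out/[K⁺]_in) with z = +1.
= (59.0/1) · log₁₀(9.03/114) = 59.00 · log₁₀(0.07921)
= 59.00 · (-1.1012) = -64.97 mV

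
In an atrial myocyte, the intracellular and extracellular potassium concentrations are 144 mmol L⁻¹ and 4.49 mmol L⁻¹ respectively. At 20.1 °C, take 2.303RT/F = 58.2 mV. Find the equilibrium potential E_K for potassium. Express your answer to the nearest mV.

-88 mV

E = (58.2/z) · log₁₀([K⁺]_out/[K⁺]_in) with z = +1.
= (58.2/1) · log₁₀(4.49/144) = 58.20 · log₁₀(0.03118)
= 58.20 · (-1.5061) = -87.66 mV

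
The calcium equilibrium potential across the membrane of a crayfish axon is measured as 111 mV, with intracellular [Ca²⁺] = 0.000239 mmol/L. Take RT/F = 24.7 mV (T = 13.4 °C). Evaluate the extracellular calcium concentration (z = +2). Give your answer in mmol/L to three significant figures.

Nernst: E = (24.7/2) · ln([out]/[in]), so ln([out]/[in]) = 111.0 × 2 / 24.7 = 8.9879.
[out]/[in] = e^(8.9879) = 8005.
[out] = 8005 × 0.000239 = 1.913 mmol/L.

1.91 mmol/L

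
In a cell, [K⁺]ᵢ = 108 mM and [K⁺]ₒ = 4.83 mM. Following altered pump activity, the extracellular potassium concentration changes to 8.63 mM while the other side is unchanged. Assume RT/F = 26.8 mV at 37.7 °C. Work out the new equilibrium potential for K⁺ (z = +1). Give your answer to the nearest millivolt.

-68 mV

After the shift: [K⁺]_out = 8.63, [K⁺]_in = 108 mM.
E_new = (26.8/1)·ln(8.63/108) = 26.80 · (-2.5269) = -67.72 mV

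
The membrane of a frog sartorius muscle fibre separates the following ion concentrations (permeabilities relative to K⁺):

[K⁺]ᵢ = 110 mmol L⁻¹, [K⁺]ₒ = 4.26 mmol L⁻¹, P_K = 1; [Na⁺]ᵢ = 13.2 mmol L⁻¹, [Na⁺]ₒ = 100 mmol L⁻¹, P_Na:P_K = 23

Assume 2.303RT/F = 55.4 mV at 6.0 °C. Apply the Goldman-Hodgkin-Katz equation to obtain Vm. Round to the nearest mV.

41 mV

Vm = 55.4 · log₁₀[(Σ P·[cation]ₒ + Σ P·[anion]ᵢ) / (Σ P·[cation]ᵢ + Σ P·[anion]ₒ)]
Numerator = 1×4.26 + 23×100 = 2304
Denominator = 1×110 + 23×13.2 = 413.6
Vm = 55.4 · log₁₀(5.5712) = 55.4 × (0.7460) = 41.33 mV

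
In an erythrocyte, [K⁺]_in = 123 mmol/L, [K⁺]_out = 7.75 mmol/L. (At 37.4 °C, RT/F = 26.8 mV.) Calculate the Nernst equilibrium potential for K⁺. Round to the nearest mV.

E = (26.8/z) · ln([K⁺]_out/[K⁺]_in) with z = +1.
= (26.8/1) · ln(7.75/123) = 26.80 · ln(0.06301)
= 26.80 · (-2.7645) = -74.09 mV

-74 mV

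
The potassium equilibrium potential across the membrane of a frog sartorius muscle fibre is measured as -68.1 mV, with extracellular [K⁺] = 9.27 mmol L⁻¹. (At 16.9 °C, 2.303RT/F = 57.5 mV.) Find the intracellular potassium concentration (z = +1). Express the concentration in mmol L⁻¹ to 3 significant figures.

142 mmol L⁻¹

Nernst: E = (57.5/1) · log₁₀([out]/[in]), so log₁₀([out]/[in]) = -68.1 × 1 / 57.5 = -1.1843.
[out]/[in] = 10^(-1.1843) = 0.06541.
[in] = 9.27 / 0.06541 = 141.7 mmol L⁻¹.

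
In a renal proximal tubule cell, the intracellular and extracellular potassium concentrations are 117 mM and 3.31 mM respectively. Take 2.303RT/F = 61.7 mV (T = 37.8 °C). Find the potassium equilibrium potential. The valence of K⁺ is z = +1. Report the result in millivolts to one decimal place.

-95.5 mV

E = (61.7/z) · log₁₀([K⁺]_out/[K⁺]_in) with z = +1.
= (61.7/1) · log₁₀(3.31/117) = 61.70 · log₁₀(0.02829)
= 61.70 · (-1.5484) = -95.53 mV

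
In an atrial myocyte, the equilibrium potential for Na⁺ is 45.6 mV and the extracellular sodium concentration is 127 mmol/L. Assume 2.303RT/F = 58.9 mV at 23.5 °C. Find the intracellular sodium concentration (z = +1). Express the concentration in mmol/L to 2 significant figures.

21 mmol/L

Nernst: E = (58.9/1) · log₁₀([out]/[in]), so log₁₀([out]/[in]) = 45.6 × 1 / 58.9 = 0.7742.
[out]/[in] = 10^(0.7742) = 5.946.
[in] = 127 / 5.946 = 21.36 mmol/L.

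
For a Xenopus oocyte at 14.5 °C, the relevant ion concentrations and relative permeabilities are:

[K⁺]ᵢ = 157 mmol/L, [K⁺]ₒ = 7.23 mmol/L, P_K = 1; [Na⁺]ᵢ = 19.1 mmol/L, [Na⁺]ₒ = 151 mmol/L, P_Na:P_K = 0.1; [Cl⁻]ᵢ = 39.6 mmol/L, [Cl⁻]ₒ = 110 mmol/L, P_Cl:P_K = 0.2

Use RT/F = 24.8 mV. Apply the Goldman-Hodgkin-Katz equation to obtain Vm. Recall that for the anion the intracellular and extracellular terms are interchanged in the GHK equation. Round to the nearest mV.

-44 mV

Vm = 24.8 · ln[(Σ P·[cation]ₒ + Σ P·[anion]ᵢ) / (Σ P·[cation]ᵢ + Σ P·[anion]ₒ)]
Numerator = 1×7.23 + 0.1×151 + 0.2×39.6 = 30.25
Denominator = 1×157 + 0.1×19.1 + 0.2×110 = 180.9
Vm = 24.8 · ln(0.16721) = 24.8 × (-1.7885) = -44.35 mV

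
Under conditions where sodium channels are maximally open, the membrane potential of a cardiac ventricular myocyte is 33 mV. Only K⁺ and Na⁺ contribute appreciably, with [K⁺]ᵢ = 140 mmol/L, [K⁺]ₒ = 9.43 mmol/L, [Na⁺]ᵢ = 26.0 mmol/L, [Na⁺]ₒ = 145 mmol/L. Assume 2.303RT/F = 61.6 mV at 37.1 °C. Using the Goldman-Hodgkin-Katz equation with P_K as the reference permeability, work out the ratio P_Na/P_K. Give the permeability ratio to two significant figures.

8.5

Let α = P_Na/P_K. GHK: Vm = 61.6·log₁₀[(Kₒ + α·Naₒ)/(Kᵢ + α·Naᵢ)].
10^(Vm/61.6) = 10^(33.0/61.6) = 3.4333
So 3.4333·(Kᵢ + α·Naᵢ) = Kₒ + α·Naₒ → α = (3.4333·140.0 − 9.43) / (145.0 − 3.4333·26.0)
α = (480.7 − 9.43) / (145.0 − 89.27) = 471.2/55.73 = 8.455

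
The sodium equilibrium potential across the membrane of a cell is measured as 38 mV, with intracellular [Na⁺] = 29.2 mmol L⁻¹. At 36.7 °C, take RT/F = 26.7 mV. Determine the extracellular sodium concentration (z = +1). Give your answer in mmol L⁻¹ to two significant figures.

Nernst: E = (26.7/1) · ln([out]/[in]), so ln([out]/[in]) = 38.0 × 1 / 26.7 = 1.4232.
[out]/[in] = e^(1.4232) = 4.15.
[out] = 4.15 × 29.2 = 121.2 mmol L⁻¹.

120 mmol L⁻¹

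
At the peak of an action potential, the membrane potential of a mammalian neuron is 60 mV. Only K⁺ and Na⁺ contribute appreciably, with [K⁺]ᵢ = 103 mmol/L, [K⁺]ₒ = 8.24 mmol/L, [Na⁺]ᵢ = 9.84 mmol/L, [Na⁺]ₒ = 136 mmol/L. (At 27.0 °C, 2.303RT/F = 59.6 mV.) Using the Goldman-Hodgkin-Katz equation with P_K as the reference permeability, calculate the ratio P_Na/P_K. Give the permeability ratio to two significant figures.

29

Let α = P_Na/P_K. GHK: Vm = 59.6·log₁₀[(Kₒ + α·Naₒ)/(Kᵢ + α·Naᵢ)].
10^(Vm/59.6) = 10^(60.0/59.6) = 10.156
So 10.156·(Kᵢ + α·Naᵢ) = Kₒ + α·Naₒ → α = (10.156·103.0 − 8.24) / (136.0 − 10.156·9.84)
α = (1046 − 8.24) / (136.0 − 99.93) = 1038/36.07 = 28.77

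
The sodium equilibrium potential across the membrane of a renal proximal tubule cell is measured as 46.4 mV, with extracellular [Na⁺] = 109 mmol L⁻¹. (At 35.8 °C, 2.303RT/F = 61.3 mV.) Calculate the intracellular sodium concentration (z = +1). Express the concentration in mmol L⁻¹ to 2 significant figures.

Nernst: E = (61.3/1) · log₁₀([out]/[in]), so log₁₀([out]/[in]) = 46.4 × 1 / 61.3 = 0.7569.
[out]/[in] = 10^(0.7569) = 5.714.
[in] = 109 / 5.714 = 19.08 mmol L⁻¹.

19 mmol L⁻¹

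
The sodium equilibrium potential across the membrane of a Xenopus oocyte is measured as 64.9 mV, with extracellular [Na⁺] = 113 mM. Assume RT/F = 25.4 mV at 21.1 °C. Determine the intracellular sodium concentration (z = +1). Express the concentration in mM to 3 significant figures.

Nernst: E = (25.4/1) · ln([out]/[in]), so ln([out]/[in]) = 64.9 × 1 / 25.4 = 2.5551.
[out]/[in] = e^(2.5551) = 12.87.
[in] = 113 / 12.87 = 8.778 mM.

8.78 mM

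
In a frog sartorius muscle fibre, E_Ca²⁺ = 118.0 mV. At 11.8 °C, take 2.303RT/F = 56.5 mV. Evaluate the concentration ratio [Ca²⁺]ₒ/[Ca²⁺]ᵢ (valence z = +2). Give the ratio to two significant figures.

log₁₀([out]/[in]) = E·z/(56.5) = 118.0 × 2 / 56.5 = 4.1770
[out]/[in] = 10^(4.1770) = 1.503e+04

15000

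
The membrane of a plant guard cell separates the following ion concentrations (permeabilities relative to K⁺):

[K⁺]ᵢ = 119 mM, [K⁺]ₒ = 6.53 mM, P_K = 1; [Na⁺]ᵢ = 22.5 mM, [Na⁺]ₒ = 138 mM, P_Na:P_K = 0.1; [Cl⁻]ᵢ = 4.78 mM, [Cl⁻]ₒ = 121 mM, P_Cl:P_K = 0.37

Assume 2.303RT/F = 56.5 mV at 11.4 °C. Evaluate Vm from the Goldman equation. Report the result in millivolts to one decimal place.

Vm = 56.5 · log₁₀[(Σ P·[cation]ₒ + Σ P·[anion]ᵢ) / (Σ P·[cation]ᵢ + Σ P·[anion]ₒ)]
Numerator = 1×6.53 + 0.1×138 + 0.37×4.78 = 22.1
Denominator = 1×119 + 0.1×22.5 + 0.37×121 = 166
Vm = 56.5 · log₁₀(0.13311) = 56.5 × (-0.8758) = -49.48 mV

-49.5 mV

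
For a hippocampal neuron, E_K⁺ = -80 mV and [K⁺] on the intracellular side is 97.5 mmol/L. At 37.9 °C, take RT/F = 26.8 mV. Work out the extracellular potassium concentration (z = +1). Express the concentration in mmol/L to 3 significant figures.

Nernst: E = (26.8/1) · ln([out]/[in]), so ln([out]/[in]) = -80.0 × 1 / 26.8 = -2.9851.
[out]/[in] = e^(-2.9851) = 0.05054.
[out] = 0.05054 × 97.5 = 4.927 mmol/L.

4.93 mmol/L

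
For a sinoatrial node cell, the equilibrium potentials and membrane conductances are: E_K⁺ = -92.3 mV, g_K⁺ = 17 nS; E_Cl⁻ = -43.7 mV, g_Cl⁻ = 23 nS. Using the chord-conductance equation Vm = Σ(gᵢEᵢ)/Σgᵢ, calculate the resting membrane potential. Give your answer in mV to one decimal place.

Σ gᵢEᵢ = 17·(-92.3) + 23·(-43.7) = -2574.20
Σ gᵢ = 17 + 23 = 40
Vm = -2574.20 / 40 = -64.35 mV

-64.4 mV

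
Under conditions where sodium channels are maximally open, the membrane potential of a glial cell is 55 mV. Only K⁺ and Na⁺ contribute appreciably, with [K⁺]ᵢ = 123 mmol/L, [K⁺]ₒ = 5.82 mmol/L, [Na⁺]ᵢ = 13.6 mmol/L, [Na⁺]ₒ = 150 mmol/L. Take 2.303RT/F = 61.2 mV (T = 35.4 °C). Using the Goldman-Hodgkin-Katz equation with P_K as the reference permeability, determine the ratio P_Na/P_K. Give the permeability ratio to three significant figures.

Let α = P_Na/P_K. GHK: Vm = 61.2·log₁₀[(Kₒ + α·Naₒ)/(Kᵢ + α·Naᵢ)].
10^(Vm/61.2) = 10^(55.0/61.2) = 7.9194
So 7.9194·(Kᵢ + α·Naᵢ) = Kₒ + α·Naₒ → α = (7.9194·123.0 − 5.82) / (150.0 − 7.9194·13.6)
α = (974.1 − 5.82) / (150.0 − 107.7) = 968.3/42.3 = 22.89

22.9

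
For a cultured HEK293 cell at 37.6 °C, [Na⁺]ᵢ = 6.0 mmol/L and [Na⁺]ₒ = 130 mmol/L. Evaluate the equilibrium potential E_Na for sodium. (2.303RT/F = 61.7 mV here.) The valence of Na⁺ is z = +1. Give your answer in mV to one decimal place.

82.4 mV

E = (61.7/z) · log₁₀([Na⁺]_out/[Na⁺]_in) with z = +1.
= (61.7/1) · log₁₀(130/6.0) = 61.70 · log₁₀(21.67)
= 61.70 · (1.3358) = 82.42 mV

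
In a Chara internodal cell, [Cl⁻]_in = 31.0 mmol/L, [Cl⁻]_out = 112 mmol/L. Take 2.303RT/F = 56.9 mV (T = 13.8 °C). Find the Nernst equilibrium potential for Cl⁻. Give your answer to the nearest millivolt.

E = (56.9/z) · log₁₀([Cl⁻]_out/[Cl⁻]_in) with z = -1.
For an anion, dividing by z = -1 reverses the sign.
= (56.9/-1) · log₁₀(112/31.0) = -56.90 · log₁₀(3.613)
= -56.90 · (0.5579) = -31.74 mV

-32 mV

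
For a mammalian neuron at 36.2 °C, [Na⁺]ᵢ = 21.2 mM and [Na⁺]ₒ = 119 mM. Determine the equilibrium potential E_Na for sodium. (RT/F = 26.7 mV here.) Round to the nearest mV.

E = (26.7/z) · ln([Na⁺]_out/[Na⁺]_in) with z = +1.
= (26.7/1) · ln(119/21.2) = 26.70 · ln(5.613)
= 26.70 · (1.7251) = 46.06 mV

46 mV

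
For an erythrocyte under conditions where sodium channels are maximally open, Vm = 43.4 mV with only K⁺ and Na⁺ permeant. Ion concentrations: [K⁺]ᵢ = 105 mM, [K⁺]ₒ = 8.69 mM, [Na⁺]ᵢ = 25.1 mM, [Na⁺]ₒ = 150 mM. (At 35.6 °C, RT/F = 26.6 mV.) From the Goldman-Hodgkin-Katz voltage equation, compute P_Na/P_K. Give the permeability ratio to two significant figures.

Let α = P_Na/P_K. GHK: Vm = 26.6·ln[(Kₒ + α·Naₒ)/(Kᵢ + α·Naᵢ)].
e^(Vm/26.6) = e^(43.4/26.6) = 5.1119
So 5.1119·(Kᵢ + α·Naᵢ) = Kₒ + α·Naₒ → α = (5.1119·105.0 − 8.69) / (150.0 − 5.1119·25.1)
α = (536.8 − 8.69) / (150.0 − 128.3) = 528.1/21.69 = 24.35

24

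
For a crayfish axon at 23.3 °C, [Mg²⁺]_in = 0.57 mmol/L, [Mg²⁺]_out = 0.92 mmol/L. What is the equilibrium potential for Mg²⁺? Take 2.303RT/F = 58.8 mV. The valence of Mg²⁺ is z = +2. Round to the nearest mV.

6 mV

E = (58.8/z) · log₁₀([Mg²⁺]_out/[Mg²⁺]_in) with z = +2.
= (58.8/2) · log₁₀(0.92/0.57) = 29.40 · log₁₀(1.614)
= 29.40 · (0.2079) = 6.11 mV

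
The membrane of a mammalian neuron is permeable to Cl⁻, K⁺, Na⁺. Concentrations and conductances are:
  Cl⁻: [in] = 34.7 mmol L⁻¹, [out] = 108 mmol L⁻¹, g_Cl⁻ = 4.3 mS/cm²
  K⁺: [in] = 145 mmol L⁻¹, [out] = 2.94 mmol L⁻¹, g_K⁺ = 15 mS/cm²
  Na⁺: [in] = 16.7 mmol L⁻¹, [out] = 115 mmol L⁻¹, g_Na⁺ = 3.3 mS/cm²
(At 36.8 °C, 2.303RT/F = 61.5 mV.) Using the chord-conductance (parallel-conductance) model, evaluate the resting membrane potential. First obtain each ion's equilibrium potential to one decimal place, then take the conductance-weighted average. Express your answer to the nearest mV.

E_Cl⁻ = (61.5/-1)·log₁₀(108/34.7) = -30.3 mV
E_K⁺ = (61.5/1)·log₁₀(2.94/145) = -104.1 mV
E_Na⁺ = (61.5/1)·log₁₀(115/16.7) = 51.5 mV
Vm = (Σ gᵢEᵢ)/(Σ gᵢ) = (4.3·-30.3 + 15·-104.1 + 3.3·51.5) / (4.3 + 15 + 3.3)
= -1521.84 / 22.6 = -67.34 mV

-67 mV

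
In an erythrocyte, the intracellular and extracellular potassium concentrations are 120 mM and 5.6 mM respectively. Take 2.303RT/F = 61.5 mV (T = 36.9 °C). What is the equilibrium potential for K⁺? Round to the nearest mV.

E = (61.5/z) · log₁₀([K⁺]_out/[K⁺]_in) with z = +1.
= (61.5/1) · log₁₀(5.6/120) = 61.50 · log₁₀(0.04667)
= 61.50 · (-1.3310) = -81.86 mV

-82 mV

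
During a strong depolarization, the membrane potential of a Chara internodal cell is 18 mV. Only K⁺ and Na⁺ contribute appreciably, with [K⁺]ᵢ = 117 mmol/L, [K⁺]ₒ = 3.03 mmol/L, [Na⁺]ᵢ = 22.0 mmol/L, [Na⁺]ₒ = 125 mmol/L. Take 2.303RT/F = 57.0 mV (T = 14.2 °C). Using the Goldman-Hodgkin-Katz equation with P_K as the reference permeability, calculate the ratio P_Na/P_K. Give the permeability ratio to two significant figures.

3.0

Let α = P_Na/P_K. GHK: Vm = 57.0·log₁₀[(Kₒ + α·Naₒ)/(Kᵢ + α·Naᵢ)].
10^(Vm/57.0) = 10^(18.0/57.0) = 2.0691
So 2.0691·(Kᵢ + α·Naᵢ) = Kₒ + α·Naₒ → α = (2.0691·117.0 − 3.03) / (125.0 − 2.0691·22.0)
α = (242.1 − 3.03) / (125.0 − 45.52) = 239.1/79.48 = 3.008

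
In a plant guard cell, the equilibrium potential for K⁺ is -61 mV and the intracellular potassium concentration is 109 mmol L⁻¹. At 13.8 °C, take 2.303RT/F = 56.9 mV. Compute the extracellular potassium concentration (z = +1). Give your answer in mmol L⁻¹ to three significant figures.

9.23 mmol L⁻¹

Nernst: E = (56.9/1) · log₁₀([out]/[in]), so log₁₀([out]/[in]) = -61.0 × 1 / 56.9 = -1.0721.
[out]/[in] = 10^(-1.0721) = 0.08471.
[out] = 0.08471 × 109 = 9.234 mmol L⁻¹.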